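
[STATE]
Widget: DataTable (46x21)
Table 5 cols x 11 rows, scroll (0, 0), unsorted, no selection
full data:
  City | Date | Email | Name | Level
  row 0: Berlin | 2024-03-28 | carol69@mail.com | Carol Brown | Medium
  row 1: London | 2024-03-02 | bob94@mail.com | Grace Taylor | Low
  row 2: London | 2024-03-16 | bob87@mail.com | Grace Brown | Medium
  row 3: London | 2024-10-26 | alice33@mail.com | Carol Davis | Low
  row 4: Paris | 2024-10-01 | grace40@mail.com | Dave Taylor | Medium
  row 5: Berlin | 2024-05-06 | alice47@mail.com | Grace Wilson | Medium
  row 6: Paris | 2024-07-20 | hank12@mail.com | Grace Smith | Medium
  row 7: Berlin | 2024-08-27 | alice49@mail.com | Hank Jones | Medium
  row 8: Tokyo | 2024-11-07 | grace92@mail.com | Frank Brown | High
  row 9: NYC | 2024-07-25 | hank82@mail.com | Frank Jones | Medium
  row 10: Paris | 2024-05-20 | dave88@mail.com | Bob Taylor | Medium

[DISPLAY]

City  │Date      │Email           │Name       
──────┼──────────┼────────────────┼───────────
Berlin│2024-03-28│carol69@mail.com│Carol Brown
London│2024-03-02│bob94@mail.com  │Grace Taylo
London│2024-03-16│bob87@mail.com  │Grace Brown
London│2024-10-26│alice33@mail.com│Carol Davis
Paris │2024-10-01│grace40@mail.com│Dave Taylor
Berlin│2024-05-06│alice47@mail.com│Grace Wilso
Paris │2024-07-20│hank12@mail.com │Grace Smith
Berlin│2024-08-27│alice49@mail.com│Hank Jones 
Tokyo │2024-11-07│grace92@mail.com│Frank Brown
NYC   │2024-07-25│hank82@mail.com │Frank Jones
Paris │2024-05-20│dave88@mail.com │Bob Taylor 
                                              
                                              
                                              
                                              
                                              
                                              
                                              
                                              


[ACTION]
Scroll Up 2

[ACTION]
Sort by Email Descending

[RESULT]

City  │Date      │Email          ▼│Name       
──────┼──────────┼────────────────┼───────────
NYC   │2024-07-25│hank82@mail.com │Frank Jones
Paris │2024-07-20│hank12@mail.com │Grace Smith
Tokyo │2024-11-07│grace92@mail.com│Frank Brown
Paris │2024-10-01│grace40@mail.com│Dave Taylor
Paris │2024-05-20│dave88@mail.com │Bob Taylor 
Berlin│2024-03-28│carol69@mail.com│Carol Brown
London│2024-03-02│bob94@mail.com  │Grace Taylo
London│2024-03-16│bob87@mail.com  │Grace Brown
Berlin│2024-08-27│alice49@mail.com│Hank Jones 
Berlin│2024-05-06│alice47@mail.com│Grace Wilso
London│2024-10-26│alice33@mail.com│Carol Davis
                                              
                                              
                                              
                                              
                                              
                                              
                                              
                                              


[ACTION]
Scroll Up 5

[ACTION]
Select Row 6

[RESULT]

City  │Date      │Email          ▼│Name       
──────┼──────────┼────────────────┼───────────
NYC   │2024-07-25│hank82@mail.com │Frank Jones
Paris │2024-07-20│hank12@mail.com │Grace Smith
Tokyo │2024-11-07│grace92@mail.com│Frank Brown
Paris │2024-10-01│grace40@mail.com│Dave Taylor
Paris │2024-05-20│dave88@mail.com │Bob Taylor 
Berlin│2024-03-28│carol69@mail.com│Carol Brown
>ondon│2024-03-02│bob94@mail.com  │Grace Taylo
London│2024-03-16│bob87@mail.com  │Grace Brown
Berlin│2024-08-27│alice49@mail.com│Hank Jones 
Berlin│2024-05-06│alice47@mail.com│Grace Wilso
London│2024-10-26│alice33@mail.com│Carol Davis
                                              
                                              
                                              
                                              
                                              
                                              
                                              
                                              


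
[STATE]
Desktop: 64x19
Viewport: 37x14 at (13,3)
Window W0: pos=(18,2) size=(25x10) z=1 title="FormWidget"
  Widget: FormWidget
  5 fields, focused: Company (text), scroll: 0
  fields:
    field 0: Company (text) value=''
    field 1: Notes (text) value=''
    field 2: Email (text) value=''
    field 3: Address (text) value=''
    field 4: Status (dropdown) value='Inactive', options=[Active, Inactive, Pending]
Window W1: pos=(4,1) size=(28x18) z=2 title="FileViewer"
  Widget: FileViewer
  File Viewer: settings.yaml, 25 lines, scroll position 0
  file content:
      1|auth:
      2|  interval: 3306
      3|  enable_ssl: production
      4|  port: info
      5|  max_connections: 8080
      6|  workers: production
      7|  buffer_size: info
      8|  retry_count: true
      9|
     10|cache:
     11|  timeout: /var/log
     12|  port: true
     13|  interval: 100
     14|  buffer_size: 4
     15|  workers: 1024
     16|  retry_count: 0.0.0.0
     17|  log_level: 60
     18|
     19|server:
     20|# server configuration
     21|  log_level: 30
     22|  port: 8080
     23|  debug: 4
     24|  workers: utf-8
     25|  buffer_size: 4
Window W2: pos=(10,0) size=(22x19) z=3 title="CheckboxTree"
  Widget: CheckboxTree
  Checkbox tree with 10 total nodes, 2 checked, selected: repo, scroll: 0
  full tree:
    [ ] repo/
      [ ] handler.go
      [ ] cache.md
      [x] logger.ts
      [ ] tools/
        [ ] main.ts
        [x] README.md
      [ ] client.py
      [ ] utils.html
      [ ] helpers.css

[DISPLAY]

-] repo/          ┃          ┃       
 [ ] handler.go   ┃──────────┨       
 [ ] cache.md     ┃ [       ]┃       
 [x] logger.ts    ┃ [       ]┃       
 [-] tools/       ┃ [       ]┃       
   [ ] main.ts    ┃ [       ]┃       
   [x] README.md  ┃ [Inacti▼]┃       
 [ ] client.py    ┃          ┃       
 [ ] utils.html   ┃━━━━━━━━━━┛       
 [ ] helpers.css  ┃                  
                  ┃                  
                  ┃                  
                  ┃                  
                  ┃                  


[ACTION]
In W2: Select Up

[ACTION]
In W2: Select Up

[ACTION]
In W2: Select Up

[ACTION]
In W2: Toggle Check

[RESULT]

x] repo/          ┃          ┃       
 [x] handler.go   ┃──────────┨       
 [x] cache.md     ┃ [       ]┃       
 [x] logger.ts    ┃ [       ]┃       
 [x] tools/       ┃ [       ]┃       
   [x] main.ts    ┃ [       ]┃       
   [x] README.md  ┃ [Inacti▼]┃       
 [x] client.py    ┃          ┃       
 [x] utils.html   ┃━━━━━━━━━━┛       
 [x] helpers.css  ┃                  
                  ┃                  
                  ┃                  
                  ┃                  
                  ┃                  


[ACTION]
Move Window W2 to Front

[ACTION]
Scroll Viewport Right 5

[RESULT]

po/          ┃          ┃            
handler.go   ┃──────────┨            
cache.md     ┃ [       ]┃            
logger.ts    ┃ [       ]┃            
tools/       ┃ [       ]┃            
] main.ts    ┃ [       ]┃            
] README.md  ┃ [Inacti▼]┃            
client.py    ┃          ┃            
utils.html   ┃━━━━━━━━━━┛            
helpers.css  ┃                       
             ┃                       
             ┃                       
             ┃                       
             ┃                       


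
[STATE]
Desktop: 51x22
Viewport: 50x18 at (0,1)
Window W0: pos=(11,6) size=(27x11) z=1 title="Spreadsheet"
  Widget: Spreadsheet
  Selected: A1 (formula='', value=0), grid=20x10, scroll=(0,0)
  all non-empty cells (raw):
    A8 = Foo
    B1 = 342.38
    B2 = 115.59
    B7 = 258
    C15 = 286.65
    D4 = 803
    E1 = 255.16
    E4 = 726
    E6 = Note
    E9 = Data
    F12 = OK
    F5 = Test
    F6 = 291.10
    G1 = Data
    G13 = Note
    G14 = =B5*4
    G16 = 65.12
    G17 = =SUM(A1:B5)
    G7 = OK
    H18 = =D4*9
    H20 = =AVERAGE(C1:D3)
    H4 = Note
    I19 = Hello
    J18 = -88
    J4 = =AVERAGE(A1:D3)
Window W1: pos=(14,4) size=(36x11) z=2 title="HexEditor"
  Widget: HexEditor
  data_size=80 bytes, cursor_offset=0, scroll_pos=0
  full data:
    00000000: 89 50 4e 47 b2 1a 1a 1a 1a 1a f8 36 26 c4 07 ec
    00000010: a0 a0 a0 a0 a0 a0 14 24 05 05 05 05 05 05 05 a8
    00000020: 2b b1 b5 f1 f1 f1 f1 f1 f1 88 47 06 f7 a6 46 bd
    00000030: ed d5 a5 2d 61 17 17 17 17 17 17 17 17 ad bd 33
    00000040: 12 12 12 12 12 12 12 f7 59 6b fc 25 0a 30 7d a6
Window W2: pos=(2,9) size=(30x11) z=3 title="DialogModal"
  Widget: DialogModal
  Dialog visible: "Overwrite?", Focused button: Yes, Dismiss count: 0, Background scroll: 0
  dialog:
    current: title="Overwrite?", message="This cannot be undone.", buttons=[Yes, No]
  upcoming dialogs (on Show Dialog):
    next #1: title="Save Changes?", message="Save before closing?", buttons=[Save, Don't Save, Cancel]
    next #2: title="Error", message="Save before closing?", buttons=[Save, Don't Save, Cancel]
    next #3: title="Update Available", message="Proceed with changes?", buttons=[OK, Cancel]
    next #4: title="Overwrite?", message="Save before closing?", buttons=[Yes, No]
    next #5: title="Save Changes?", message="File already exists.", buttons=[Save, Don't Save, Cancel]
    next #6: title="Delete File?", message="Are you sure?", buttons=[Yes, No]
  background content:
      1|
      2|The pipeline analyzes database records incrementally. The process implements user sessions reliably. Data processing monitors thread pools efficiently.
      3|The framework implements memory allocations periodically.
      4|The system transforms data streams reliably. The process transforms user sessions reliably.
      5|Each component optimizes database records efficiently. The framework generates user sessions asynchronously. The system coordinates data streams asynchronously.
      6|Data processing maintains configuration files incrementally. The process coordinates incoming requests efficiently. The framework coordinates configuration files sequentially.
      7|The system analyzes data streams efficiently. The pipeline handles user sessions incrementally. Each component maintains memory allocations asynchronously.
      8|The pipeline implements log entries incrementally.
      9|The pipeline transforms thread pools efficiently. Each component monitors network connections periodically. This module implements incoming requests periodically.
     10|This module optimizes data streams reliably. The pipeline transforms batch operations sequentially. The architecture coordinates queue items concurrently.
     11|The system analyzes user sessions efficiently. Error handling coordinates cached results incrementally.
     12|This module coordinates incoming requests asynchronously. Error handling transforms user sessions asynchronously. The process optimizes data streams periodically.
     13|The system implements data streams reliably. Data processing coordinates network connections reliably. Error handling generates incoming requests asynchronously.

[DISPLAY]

                                                  
                                                  
                                                  
              ┏━━━━━━━━━━━━━━━━━━━━━━━━━━━━━━━━━━┓
              ┃ HexEditor                        ┃
           ┏━━┠──────────────────────────────────┨
           ┃ S┃00000000  89 50 4e 47 b2 1a 1a 1a ┃
           ┠──┃00000010  a0 a0 a0 a0 a0 a0 14 24 ┃
  ┏━━━━━━━━━━━━━━━━━━━━━━━━━━━━┓5 f1 f1 f1 f1 f1 ┃
  ┃ DialogModal                ┃5 2d 61 17 17 17 ┃
  ┠────────────────────────────┨2 12 12 12 12 f7 ┃
  ┃                            ┃                 ┃
  ┃Th┌──────────────────────┐ba┃                 ┃
  ┃Th│      Overwrite?      │em┃━━━━━━━━━━━━━━━━━┛
  ┃Th│This cannot be undone.│ s┃     ┃            
  ┃Ea│      [Yes]  No       │at┃━━━━━┛            
  ┃Da└──────────────────────┘co┃                  
  ┃The system analyzes data str┃                  


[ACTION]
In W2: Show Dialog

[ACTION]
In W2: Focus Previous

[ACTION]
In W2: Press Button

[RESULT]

                                                  
                                                  
                                                  
              ┏━━━━━━━━━━━━━━━━━━━━━━━━━━━━━━━━━━┓
              ┃ HexEditor                        ┃
           ┏━━┠──────────────────────────────────┨
           ┃ S┃00000000  89 50 4e 47 b2 1a 1a 1a ┃
           ┠──┃00000010  a0 a0 a0 a0 a0 a0 14 24 ┃
  ┏━━━━━━━━━━━━━━━━━━━━━━━━━━━━┓5 f1 f1 f1 f1 f1 ┃
  ┃ DialogModal                ┃5 2d 61 17 17 17 ┃
  ┠────────────────────────────┨2 12 12 12 12 f7 ┃
  ┃                            ┃                 ┃
  ┃The pipeline analyzes databa┃                 ┃
  ┃The framework implements mem┃━━━━━━━━━━━━━━━━━┛
  ┃The system transforms data s┃     ┃            
  ┃Each component optimizes dat┃━━━━━┛            
  ┃Data processing maintains co┃                  
  ┃The system analyzes data str┃                  


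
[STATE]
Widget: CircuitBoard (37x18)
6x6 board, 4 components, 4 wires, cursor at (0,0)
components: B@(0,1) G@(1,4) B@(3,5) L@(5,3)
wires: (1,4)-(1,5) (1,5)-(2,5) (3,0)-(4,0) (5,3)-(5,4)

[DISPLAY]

   0 1 2 3 4 5                       
0  [.]  B                            
                                     
1                   G ─ ·            
                        │            
2                       ·            
                                     
3   ·                   B            
    │                                
4   ·                                
                                     
5               L ─ ·                
Cursor: (0,0)                        
                                     
                                     
                                     
                                     
                                     


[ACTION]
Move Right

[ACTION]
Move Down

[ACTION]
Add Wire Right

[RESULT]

   0 1 2 3 4 5                       
0       B                            
                                     
1      [.]─ ·       G ─ ·            
                        │            
2                       ·            
                                     
3   ·                   B            
    │                                
4   ·                                
                                     
5               L ─ ·                
Cursor: (1,1)                        
                                     
                                     
                                     
                                     
                                     


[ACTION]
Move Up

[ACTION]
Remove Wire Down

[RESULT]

   0 1 2 3 4 5                       
0      [B]                           
                                     
1       · ─ ·       G ─ ·            
                        │            
2                       ·            
                                     
3   ·                   B            
    │                                
4   ·                                
                                     
5               L ─ ·                
Cursor: (0,1)                        
                                     
                                     
                                     
                                     
                                     


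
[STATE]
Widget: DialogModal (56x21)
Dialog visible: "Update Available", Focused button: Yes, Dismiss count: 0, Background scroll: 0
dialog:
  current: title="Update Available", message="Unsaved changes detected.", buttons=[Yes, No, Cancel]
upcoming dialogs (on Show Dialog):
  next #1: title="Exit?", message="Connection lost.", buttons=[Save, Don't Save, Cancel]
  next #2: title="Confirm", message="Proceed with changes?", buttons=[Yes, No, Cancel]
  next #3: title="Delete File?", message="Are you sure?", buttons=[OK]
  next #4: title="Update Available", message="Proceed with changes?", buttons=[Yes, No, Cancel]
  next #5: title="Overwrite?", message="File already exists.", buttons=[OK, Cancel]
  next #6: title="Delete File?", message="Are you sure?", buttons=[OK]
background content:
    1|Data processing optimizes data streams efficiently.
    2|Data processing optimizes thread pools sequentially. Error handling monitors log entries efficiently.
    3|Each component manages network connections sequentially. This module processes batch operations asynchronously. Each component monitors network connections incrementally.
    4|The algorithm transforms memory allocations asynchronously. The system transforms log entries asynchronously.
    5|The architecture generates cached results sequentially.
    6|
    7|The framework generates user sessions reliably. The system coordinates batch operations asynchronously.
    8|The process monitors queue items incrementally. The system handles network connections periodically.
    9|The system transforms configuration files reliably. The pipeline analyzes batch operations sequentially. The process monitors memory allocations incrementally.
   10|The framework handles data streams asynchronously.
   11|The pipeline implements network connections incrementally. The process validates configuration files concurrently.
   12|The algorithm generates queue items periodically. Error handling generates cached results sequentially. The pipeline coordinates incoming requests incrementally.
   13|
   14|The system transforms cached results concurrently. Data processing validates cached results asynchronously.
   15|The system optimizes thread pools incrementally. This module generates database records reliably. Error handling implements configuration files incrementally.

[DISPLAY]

Data processing optimizes data streams efficiently.     
Data processing optimizes thread pools sequentially. Err
Each component manages network connections sequentially.
The algorithm transforms memory allocations asynchronous
The architecture generates cached results sequentially. 
                                                        
The framework generates user sessions reliably. The syst
The process monitors queue items incrementally. The syst
The system tr┌───────────────────────────┐reliably. The 
The framework│      Update Available     │onously.      
The pipeline │ Unsaved changes detected. │s incrementall
The algorithm│    [Yes]  No   Cancel     │ically. Error 
             └───────────────────────────┘              
The system transforms cached results concurrently. Data 
The system optimizes thread pools incrementally. This mo
                                                        
                                                        
                                                        
                                                        
                                                        
                                                        


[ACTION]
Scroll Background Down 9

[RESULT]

The framework handles data streams asynchronously.      
The pipeline implements network connections incrementall
The algorithm generates queue items periodically. Error 
                                                        
The system transforms cached results concurrently. Data 
The system optimizes thread pools incrementally. This mo
                                                        
                                                        
             ┌───────────────────────────┐              
             │      Update Available     │              
             │ Unsaved changes detected. │              
             │    [Yes]  No   Cancel     │              
             └───────────────────────────┘              
                                                        
                                                        
                                                        
                                                        
                                                        
                                                        
                                                        
                                                        


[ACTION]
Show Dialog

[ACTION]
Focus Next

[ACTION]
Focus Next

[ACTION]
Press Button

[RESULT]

The framework handles data streams asynchronously.      
The pipeline implements network connections incrementall
The algorithm generates queue items periodically. Error 
                                                        
The system transforms cached results concurrently. Data 
The system optimizes thread pools incrementally. This mo
                                                        
                                                        
                                                        
                                                        
                                                        
                                                        
                                                        
                                                        
                                                        
                                                        
                                                        
                                                        
                                                        
                                                        
                                                        


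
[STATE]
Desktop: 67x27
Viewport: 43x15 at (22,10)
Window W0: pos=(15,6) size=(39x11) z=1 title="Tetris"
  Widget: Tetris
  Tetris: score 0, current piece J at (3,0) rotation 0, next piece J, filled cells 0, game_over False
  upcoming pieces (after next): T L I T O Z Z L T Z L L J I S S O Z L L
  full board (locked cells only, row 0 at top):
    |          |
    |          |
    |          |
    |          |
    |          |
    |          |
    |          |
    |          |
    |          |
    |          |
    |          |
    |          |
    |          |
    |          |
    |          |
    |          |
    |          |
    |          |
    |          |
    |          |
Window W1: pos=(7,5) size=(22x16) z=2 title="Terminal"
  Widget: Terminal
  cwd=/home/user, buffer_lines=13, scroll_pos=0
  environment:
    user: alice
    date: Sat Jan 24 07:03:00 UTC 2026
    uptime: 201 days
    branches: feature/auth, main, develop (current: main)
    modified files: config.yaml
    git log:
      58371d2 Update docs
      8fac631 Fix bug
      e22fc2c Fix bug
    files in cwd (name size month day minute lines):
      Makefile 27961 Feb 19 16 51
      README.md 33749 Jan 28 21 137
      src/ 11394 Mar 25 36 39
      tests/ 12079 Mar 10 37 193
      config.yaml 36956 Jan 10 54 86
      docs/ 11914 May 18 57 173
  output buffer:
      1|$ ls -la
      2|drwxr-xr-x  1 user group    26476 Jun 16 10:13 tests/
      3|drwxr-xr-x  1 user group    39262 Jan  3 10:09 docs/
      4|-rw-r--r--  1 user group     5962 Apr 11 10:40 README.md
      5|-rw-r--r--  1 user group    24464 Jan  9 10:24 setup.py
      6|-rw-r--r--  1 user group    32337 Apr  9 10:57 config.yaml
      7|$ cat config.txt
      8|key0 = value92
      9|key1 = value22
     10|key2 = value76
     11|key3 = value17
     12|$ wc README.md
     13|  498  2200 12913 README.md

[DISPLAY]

user g┃                        ┃           
user g┃█                       ┃           
user g┃                        ┃           
user g┃                        ┃           
xt    ┃                        ┃           
      ┃ore:                    ┃           
      ┃━━━━━━━━━━━━━━━━━━━━━━━━┛           
      ┃                                    
      ┃                                    
      ┃                                    
━━━━━━┛                                    
                                           
                                           
                                           
                                           


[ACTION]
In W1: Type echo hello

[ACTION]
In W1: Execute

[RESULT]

xt    ┃                        ┃           
      ┃█                       ┃           
      ┃                        ┃           
      ┃                        ┃           
      ┃                        ┃           
      ┃ore:                    ┃           
913 RE┃━━━━━━━━━━━━━━━━━━━━━━━━┛           
      ┃                                    
      ┃                                    
      ┃                                    
━━━━━━┛                                    
                                           
                                           
                                           
                                           


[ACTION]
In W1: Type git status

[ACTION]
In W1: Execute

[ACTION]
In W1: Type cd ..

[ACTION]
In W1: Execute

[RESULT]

      ┃                        ┃           
      ┃█                       ┃           
      ┃                        ┃           
      ┃                        ┃           
aged f┃                        ┃           
      ┃ore:                    ┃           
ed:   ┃━━━━━━━━━━━━━━━━━━━━━━━━┛           
      ┃                                    
      ┃                                    
      ┃                                    
━━━━━━┛                                    
                                           
                                           
                                           
                                           


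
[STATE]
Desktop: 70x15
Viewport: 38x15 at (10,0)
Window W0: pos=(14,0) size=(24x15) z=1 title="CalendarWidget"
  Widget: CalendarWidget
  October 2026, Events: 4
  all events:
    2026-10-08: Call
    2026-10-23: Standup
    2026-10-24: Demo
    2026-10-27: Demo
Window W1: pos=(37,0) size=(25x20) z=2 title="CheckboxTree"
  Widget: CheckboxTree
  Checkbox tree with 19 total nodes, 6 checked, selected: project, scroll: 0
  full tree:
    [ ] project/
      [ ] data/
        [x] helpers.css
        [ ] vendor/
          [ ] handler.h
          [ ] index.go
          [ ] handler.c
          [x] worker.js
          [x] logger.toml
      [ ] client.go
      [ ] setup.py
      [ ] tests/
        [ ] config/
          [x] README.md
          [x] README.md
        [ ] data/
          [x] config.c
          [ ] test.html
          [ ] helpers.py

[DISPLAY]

    ┏━━━━━━━━━━━━━━━━━━━━━━┏━━━━━━━━━━
    ┃ CalendarWidget       ┃ CheckboxT
    ┠──────────────────────┠──────────
    ┃     October 2026     ┃>[-] proje
    ┃Mo Tu We Th Fr Sa Su  ┃   [-] dat
    ┃          1  2  3  4  ┃     [x] h
    ┃ 5  6  7  8*  9 10 11 ┃     [-] v
    ┃12 13 14 15 16 17 18  ┃       [ ]
    ┃19 20 21 22 23* 24* 25┃       [ ]
    ┃26 27* 28 29 30 31    ┃       [ ]
    ┃                      ┃       [x]
    ┃                      ┃       [x]
    ┃                      ┃   [ ] cli
    ┃                      ┃   [ ] set
    ┗━━━━━━━━━━━━━━━━━━━━━━┃   [-] tes


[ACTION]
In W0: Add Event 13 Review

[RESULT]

    ┏━━━━━━━━━━━━━━━━━━━━━━┏━━━━━━━━━━
    ┃ CalendarWidget       ┃ CheckboxT
    ┠──────────────────────┠──────────
    ┃     October 2026     ┃>[-] proje
    ┃Mo Tu We Th Fr Sa Su  ┃   [-] dat
    ┃          1  2  3  4  ┃     [x] h
    ┃ 5  6  7  8*  9 10 11 ┃     [-] v
    ┃12 13* 14 15 16 17 18 ┃       [ ]
    ┃19 20 21 22 23* 24* 25┃       [ ]
    ┃26 27* 28 29 30 31    ┃       [ ]
    ┃                      ┃       [x]
    ┃                      ┃       [x]
    ┃                      ┃   [ ] cli
    ┃                      ┃   [ ] set
    ┗━━━━━━━━━━━━━━━━━━━━━━┃   [-] tes


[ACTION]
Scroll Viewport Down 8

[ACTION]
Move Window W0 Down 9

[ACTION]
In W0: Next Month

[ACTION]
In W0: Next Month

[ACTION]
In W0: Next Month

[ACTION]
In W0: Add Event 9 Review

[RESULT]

    ┏━━━━━━━━━━━━━━━━━━━━━━┏━━━━━━━━━━
    ┃ CalendarWidget       ┃ CheckboxT
    ┠──────────────────────┠──────────
    ┃     January 2027     ┃>[-] proje
    ┃Mo Tu We Th Fr Sa Su  ┃   [-] dat
    ┃             1  2  3  ┃     [x] h
    ┃ 4  5  6  7  8  9* 10 ┃     [-] v
    ┃11 12 13 14 15 16 17  ┃       [ ]
    ┃18 19 20 21 22 23 24  ┃       [ ]
    ┃25 26 27 28 29 30 31  ┃       [ ]
    ┃                      ┃       [x]
    ┃                      ┃       [x]
    ┃                      ┃   [ ] cli
    ┃                      ┃   [ ] set
    ┗━━━━━━━━━━━━━━━━━━━━━━┃   [-] tes


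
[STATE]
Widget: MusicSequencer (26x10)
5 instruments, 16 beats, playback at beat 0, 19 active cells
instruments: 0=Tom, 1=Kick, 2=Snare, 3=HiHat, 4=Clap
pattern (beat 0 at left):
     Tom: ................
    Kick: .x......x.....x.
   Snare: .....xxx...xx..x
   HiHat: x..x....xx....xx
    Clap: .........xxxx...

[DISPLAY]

      ▼123456789012345    
   Tom················    
  Kick·█······█·····█·    
 Snare·····███···██··█    
 HiHat█··█····██····██    
  Clap·········████···    
                          
                          
                          
                          


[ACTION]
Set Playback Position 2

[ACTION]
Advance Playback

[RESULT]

      012▼456789012345    
   Tom················    
  Kick·█······█·····█·    
 Snare·····███···██··█    
 HiHat█··█····██····██    
  Clap·········████···    
                          
                          
                          
                          


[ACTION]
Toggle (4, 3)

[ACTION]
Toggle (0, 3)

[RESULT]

      012▼456789012345    
   Tom···█············    
  Kick·█······█·····█·    
 Snare·····███···██··█    
 HiHat█··█····██····██    
  Clap···█·····████···    
                          
                          
                          
                          


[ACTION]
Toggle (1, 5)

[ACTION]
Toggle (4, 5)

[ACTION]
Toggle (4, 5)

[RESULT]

      012▼456789012345    
   Tom···█············    
  Kick·█···█··█·····█·    
 Snare·····███···██··█    
 HiHat█··█····██····██    
  Clap···█·····████···    
                          
                          
                          
                          


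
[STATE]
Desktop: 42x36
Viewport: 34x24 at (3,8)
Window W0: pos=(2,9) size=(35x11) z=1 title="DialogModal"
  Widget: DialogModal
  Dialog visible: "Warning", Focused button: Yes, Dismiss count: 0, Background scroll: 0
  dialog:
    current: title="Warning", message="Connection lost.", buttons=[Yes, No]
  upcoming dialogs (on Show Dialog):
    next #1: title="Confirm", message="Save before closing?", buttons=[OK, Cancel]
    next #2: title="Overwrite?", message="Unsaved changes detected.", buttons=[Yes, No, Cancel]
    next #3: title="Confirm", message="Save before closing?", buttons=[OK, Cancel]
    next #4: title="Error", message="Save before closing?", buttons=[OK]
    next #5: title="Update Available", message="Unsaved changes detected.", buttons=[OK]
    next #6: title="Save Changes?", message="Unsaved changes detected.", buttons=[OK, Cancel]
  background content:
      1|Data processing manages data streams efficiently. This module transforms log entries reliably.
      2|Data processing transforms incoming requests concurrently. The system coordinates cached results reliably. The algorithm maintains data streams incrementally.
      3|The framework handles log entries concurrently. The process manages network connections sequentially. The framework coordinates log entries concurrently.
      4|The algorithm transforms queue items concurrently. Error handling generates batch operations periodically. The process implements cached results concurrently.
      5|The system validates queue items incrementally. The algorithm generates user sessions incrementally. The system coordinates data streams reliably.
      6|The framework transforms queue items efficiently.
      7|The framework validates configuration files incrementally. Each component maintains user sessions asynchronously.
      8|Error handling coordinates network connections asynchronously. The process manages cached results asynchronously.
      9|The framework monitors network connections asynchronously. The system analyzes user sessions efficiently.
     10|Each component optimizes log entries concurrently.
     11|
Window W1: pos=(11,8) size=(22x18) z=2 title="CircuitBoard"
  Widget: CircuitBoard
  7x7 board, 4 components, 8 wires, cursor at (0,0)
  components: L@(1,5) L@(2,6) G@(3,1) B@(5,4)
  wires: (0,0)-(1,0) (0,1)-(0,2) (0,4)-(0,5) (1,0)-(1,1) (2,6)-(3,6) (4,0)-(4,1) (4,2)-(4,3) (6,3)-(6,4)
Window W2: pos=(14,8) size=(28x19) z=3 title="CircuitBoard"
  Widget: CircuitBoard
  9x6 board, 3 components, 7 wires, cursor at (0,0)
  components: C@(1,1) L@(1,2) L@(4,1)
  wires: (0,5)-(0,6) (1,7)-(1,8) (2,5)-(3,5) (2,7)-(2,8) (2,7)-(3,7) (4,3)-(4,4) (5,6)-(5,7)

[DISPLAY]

        ┏━━┏━━━━━━━━━━━━━━━━━━━━━━
━━━━━━━━┃ C┃ CircuitBoard         
 DialogM┠──┠──────────────────────
────────┃  ┃   0 1 2 3 4 5 6 7 8  
Data pro┃0 ┃0  [.]                
Data p┌─┃  ┃                      
The fr│ ┃1 ┃1       C   L         
The al│ ┃  ┃                      
The sy│ ┃2 ┃2                     
The fr└─┃  ┃                      
The fram┃3 ┃3                     
━━━━━━━━┃  ┃                      
        ┃4 ┃4       L       · ─ · 
        ┃  ┃                      
        ┃5 ┃5                     
        ┃  ┃Cursor: (0,0)         
        ┃6 ┃                      
        ┗━━┃                      
           ┗━━━━━━━━━━━━━━━━━━━━━━
                                  
                                  
                                  
                                  
                                  


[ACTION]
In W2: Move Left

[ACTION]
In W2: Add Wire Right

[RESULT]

        ┏━━┏━━━━━━━━━━━━━━━━━━━━━━
━━━━━━━━┃ C┃ CircuitBoard         
 DialogM┠──┠──────────────────────
────────┃  ┃   0 1 2 3 4 5 6 7 8  
Data pro┃0 ┃0  [.]─ ·             
Data p┌─┃  ┃                      
The fr│ ┃1 ┃1       C   L         
The al│ ┃  ┃                      
The sy│ ┃2 ┃2                     
The fr└─┃  ┃                      
The fram┃3 ┃3                     
━━━━━━━━┃  ┃                      
        ┃4 ┃4       L       · ─ · 
        ┃  ┃                      
        ┃5 ┃5                     
        ┃  ┃Cursor: (0,0)         
        ┃6 ┃                      
        ┗━━┃                      
           ┗━━━━━━━━━━━━━━━━━━━━━━
                                  
                                  
                                  
                                  
                                  


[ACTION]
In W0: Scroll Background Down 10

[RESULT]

        ┏━━┏━━━━━━━━━━━━━━━━━━━━━━
━━━━━━━━┃ C┃ CircuitBoard         
 DialogM┠──┠──────────────────────
────────┃  ┃   0 1 2 3 4 5 6 7 8  
        ┃0 ┃0  [.]─ ·             
      ┌─┃  ┃                      
      │ ┃1 ┃1       C   L         
      │ ┃  ┃                      
      │ ┃2 ┃2                     
      └─┃  ┃                      
        ┃3 ┃3                     
━━━━━━━━┃  ┃                      
        ┃4 ┃4       L       · ─ · 
        ┃  ┃                      
        ┃5 ┃5                     
        ┃  ┃Cursor: (0,0)         
        ┃6 ┃                      
        ┗━━┃                      
           ┗━━━━━━━━━━━━━━━━━━━━━━
                                  
                                  
                                  
                                  
                                  


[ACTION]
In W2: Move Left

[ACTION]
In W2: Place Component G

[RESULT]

        ┏━━┏━━━━━━━━━━━━━━━━━━━━━━
━━━━━━━━┃ C┃ CircuitBoard         
 DialogM┠──┠──────────────────────
────────┃  ┃   0 1 2 3 4 5 6 7 8  
        ┃0 ┃0  [G]─ ·             
      ┌─┃  ┃                      
      │ ┃1 ┃1       C   L         
      │ ┃  ┃                      
      │ ┃2 ┃2                     
      └─┃  ┃                      
        ┃3 ┃3                     
━━━━━━━━┃  ┃                      
        ┃4 ┃4       L       · ─ · 
        ┃  ┃                      
        ┃5 ┃5                     
        ┃  ┃Cursor: (0,0)         
        ┃6 ┃                      
        ┗━━┃                      
           ┗━━━━━━━━━━━━━━━━━━━━━━
                                  
                                  
                                  
                                  
                                  


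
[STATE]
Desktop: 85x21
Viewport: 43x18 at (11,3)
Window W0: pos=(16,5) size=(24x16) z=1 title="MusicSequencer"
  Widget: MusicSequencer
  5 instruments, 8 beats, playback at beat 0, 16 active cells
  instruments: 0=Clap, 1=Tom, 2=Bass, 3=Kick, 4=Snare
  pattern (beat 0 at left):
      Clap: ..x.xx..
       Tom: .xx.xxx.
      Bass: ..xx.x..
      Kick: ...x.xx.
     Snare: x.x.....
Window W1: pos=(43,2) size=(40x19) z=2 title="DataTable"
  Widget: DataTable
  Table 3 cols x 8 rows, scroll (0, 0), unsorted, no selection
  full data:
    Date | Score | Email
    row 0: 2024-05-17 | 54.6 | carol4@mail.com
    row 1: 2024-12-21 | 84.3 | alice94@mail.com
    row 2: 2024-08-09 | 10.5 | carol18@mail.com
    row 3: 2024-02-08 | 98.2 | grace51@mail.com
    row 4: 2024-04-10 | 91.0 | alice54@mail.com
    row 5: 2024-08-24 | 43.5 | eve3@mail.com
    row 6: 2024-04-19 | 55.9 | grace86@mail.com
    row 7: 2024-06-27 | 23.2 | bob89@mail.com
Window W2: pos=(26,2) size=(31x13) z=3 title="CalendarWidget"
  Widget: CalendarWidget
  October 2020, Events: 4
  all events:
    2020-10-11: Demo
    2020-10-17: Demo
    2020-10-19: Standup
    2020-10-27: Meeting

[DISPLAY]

               ┃ CalendarWidget            
               ┠───────────────────────────
     ┏━━━━━━━━━┃         October 2020      
     ┃ MusicSeq┃Mo Tu We Th Fr Sa Su       
     ┠─────────┃          1  2  3  4       
     ┃      ▼12┃ 5  6  7  8  9 10 11*      
     ┃  Clap··█┃12 13 14 15 16 17* 18      
     ┃   Tom·██┃19* 20 21 22 23 24 25      
     ┃  Bass··█┃26 27* 28 29 30 31         
     ┃  Kick···┃                           
     ┃ Snare█·█┃                           
     ┃         ┗━━━━━━━━━━━━━━━━━━━━━━━━━━━
     ┃                      ┃   ┃          
     ┃                      ┃   ┃          
     ┃                      ┃   ┃          
     ┃                      ┃   ┃          
     ┃                      ┃   ┃          
     ┗━━━━━━━━━━━━━━━━━━━━━━┛   ┗━━━━━━━━━━


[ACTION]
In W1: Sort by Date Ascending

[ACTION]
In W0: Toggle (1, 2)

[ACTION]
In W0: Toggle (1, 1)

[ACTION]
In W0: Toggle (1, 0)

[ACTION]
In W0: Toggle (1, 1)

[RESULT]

               ┃ CalendarWidget            
               ┠───────────────────────────
     ┏━━━━━━━━━┃         October 2020      
     ┃ MusicSeq┃Mo Tu We Th Fr Sa Su       
     ┠─────────┃          1  2  3  4       
     ┃      ▼12┃ 5  6  7  8  9 10 11*      
     ┃  Clap··█┃12 13 14 15 16 17* 18      
     ┃   Tom██·┃19* 20 21 22 23 24 25      
     ┃  Bass··█┃26 27* 28 29 30 31         
     ┃  Kick···┃                           
     ┃ Snare█·█┃                           
     ┃         ┗━━━━━━━━━━━━━━━━━━━━━━━━━━━
     ┃                      ┃   ┃          
     ┃                      ┃   ┃          
     ┃                      ┃   ┃          
     ┃                      ┃   ┃          
     ┃                      ┃   ┃          
     ┗━━━━━━━━━━━━━━━━━━━━━━┛   ┗━━━━━━━━━━
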